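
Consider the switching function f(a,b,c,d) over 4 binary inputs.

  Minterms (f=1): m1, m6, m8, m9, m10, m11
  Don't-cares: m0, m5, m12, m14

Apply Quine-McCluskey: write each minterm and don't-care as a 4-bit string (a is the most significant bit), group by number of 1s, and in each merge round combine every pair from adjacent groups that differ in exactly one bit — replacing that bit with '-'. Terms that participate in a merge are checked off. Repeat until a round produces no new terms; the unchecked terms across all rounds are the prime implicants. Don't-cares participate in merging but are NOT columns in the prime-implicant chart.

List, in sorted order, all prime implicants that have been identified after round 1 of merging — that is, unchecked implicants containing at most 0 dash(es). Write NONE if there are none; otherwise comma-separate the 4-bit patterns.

[col 0] 0000*, 0001*, 0101*, 0110*, 1000*, 1001*, 1010*, 1011*, 1100*, 1110*
[col 1] -000*, -001*, -110, 0-01, 000-*, 1-00*, 1-10*, 10-0*, 10-1*, 100-*, 101-*, 11-0*
[col 2] -00-, 1--0, 10--
Prime implicants: -00-, -110, 0-01, 1--0, 10--

NONE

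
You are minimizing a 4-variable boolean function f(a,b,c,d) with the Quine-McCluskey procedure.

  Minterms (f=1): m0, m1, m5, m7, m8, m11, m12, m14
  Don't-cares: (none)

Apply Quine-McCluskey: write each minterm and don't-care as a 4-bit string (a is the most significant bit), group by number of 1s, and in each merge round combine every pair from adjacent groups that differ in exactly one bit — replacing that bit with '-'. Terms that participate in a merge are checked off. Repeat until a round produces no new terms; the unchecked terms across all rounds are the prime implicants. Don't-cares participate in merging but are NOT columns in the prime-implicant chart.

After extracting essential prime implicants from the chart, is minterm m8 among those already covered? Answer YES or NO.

[col 0] 0000*, 0001*, 0101*, 0111*, 1000*, 1011, 1100*, 1110*
[col 1] -000, 0-01, 000-, 01-1, 1-00, 11-0
Prime implicants: -000, 0-01, 000-, 01-1, 1-00, 1011, 11-0
PI chart (minterm → PIs covering it):
  0 | -000,000-
  1 | 0-01,000-
  5 | 0-01,01-1
  7 | 01-1  (sole → essential)
  8 | -000,1-00
  11 | 1011  (sole → essential)
  12 | 1-00,11-0
  14 | 11-0  (sole → essential)
Essential prime implicants: 01-1, 1011, 11-0

NO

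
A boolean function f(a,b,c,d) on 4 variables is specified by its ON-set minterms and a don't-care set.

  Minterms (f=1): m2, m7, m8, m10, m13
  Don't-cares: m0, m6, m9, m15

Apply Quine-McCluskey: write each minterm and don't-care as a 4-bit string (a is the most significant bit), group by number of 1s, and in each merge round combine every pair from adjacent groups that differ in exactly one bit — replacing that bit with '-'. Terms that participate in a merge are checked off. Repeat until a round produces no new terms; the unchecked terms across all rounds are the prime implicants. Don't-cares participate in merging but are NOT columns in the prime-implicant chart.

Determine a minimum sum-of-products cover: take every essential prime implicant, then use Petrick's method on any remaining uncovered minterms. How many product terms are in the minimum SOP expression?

[col 0] 0000*, 0010*, 0110*, 0111*, 1000*, 1001*, 1010*, 1101*, 1111*
[col 1] -000*, -010*, -111, 0-10, 00-0*, 011-, 1-01, 10-0*, 100-, 11-1
[col 2] -0-0
Prime implicants: -0-0, -111, 0-10, 011-, 1-01, 100-, 11-1
PI chart (minterm → PIs covering it):
  2 | -0-0,0-10
  7 | -111,011-
  8 | -0-0,100-
  10 | -0-0  (sole → essential)
  13 | 1-01,11-1
Essential prime implicants: -0-0
Petrick residual → -111, 1-01
Minimum SOP uses 3 PIs: b'd' + bcd + ac'd

3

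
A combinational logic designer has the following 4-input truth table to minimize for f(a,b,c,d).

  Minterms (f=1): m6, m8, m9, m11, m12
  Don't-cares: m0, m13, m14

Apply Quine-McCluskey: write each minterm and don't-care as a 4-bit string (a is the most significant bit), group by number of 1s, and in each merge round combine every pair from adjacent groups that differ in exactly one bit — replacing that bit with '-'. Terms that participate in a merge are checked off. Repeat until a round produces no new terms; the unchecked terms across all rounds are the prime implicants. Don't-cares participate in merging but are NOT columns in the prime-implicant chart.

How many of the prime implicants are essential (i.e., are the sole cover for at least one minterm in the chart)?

Round 0: 0000✓ 0110✓ 1000✓ 1001✓ 1011✓ 1100✓ 1101✓ 1110✓
Round 1: -000 -110 1-00✓ 1-01✓ 10-1 100-✓ 11-0 110-✓
Round 2: 1-0-
PIs = {-000, -110, 1-0-, 10-1, 11-0}
Coverage chart:
  m6: -110 ←essential
  m8: -000,1-0-
  m9: 1-0-,10-1
  m11: 10-1 ←essential
  m12: 1-0-,11-0
Essential: -110, 10-1

2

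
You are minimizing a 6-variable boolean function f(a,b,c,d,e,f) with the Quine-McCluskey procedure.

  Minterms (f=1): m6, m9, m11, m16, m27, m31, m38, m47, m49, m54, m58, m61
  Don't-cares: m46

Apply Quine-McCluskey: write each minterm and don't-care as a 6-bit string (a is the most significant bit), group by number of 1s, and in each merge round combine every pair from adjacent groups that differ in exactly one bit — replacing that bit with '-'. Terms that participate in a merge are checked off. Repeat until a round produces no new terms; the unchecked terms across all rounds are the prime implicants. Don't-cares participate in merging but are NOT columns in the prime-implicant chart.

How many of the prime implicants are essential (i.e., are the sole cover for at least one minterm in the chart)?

9

Round 0: 000110✓ 001001✓ 001011✓ 010000 011011✓ 011111✓ 100110✓ 101110✓ 101111✓ 110001 110110✓ 111010 111101
Round 1: -00110 0-1011 0010-1 011-11 1-0110 10-110 10111-
PIs = {-00110, 0-1011, 0010-1, 010000, 011-11, 1-0110, 10-110, 10111-, 110001, 111010, 111101}
Coverage chart:
  m6: -00110 ←essential
  m9: 0010-1 ←essential
  m11: 0-1011,0010-1
  m16: 010000 ←essential
  m27: 0-1011,011-11
  m31: 011-11 ←essential
  m38: -00110,1-0110,10-110
  m47: 10111- ←essential
  m49: 110001 ←essential
  m54: 1-0110 ←essential
  m58: 111010 ←essential
  m61: 111101 ←essential
Essential: -00110, 0010-1, 010000, 011-11, 1-0110, 10111-, 110001, 111010, 111101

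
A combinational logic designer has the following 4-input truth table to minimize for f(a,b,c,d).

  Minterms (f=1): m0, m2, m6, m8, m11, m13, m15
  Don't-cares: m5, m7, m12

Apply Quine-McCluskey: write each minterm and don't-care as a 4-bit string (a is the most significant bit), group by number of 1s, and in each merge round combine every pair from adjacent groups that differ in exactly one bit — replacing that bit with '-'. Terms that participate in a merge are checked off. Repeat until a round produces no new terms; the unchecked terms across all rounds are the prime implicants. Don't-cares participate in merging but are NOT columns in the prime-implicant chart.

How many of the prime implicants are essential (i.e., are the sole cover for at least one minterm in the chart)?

1

Round 0: 0000✓ 0010✓ 0101✓ 0110✓ 0111✓ 1000✓ 1011✓ 1100✓ 1101✓ 1111✓
Round 1: -000 -101✓ -111✓ 0-10 00-0 01-1✓ 011- 1-00 1-11 11-1✓ 110-
Round 2: -1-1
PIs = {-000, -1-1, 0-10, 00-0, 011-, 1-00, 1-11, 110-}
Coverage chart:
  m0: -000,00-0
  m2: 0-10,00-0
  m6: 0-10,011-
  m8: -000,1-00
  m11: 1-11 ←essential
  m13: -1-1,110-
  m15: -1-1,1-11
Essential: 1-11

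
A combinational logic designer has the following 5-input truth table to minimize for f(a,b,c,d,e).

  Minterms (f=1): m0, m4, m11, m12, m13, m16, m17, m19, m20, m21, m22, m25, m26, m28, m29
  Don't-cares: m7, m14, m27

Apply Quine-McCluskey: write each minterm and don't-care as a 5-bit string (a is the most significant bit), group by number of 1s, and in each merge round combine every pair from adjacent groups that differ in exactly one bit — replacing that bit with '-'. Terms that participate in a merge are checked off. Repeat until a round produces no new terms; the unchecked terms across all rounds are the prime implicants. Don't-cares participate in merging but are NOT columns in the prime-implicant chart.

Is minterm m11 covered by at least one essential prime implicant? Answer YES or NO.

YES

[col 0] 00000*, 00100*, 00111, 01011*, 01100*, 01101*, 01110*, 10000*, 10001*, 10011*, 10100*, 10101*, 10110*, 11001*, 11010*, 11011*, 11100*, 11101*
[col 1] -0000*, -0100*, -1011, -1100*, -1101*, 0-100*, 00-00*, 011-0, 0110-*, 1-001*, 1-011*, 1-100*, 1-101*, 10-00*, 10-01*, 100-1*, 1000-*, 101-0, 1010-*, 11-01*, 110-1*, 1101-, 1110-*
[col 2] --100, -0-00, -110-, 1--01, 1-0-1, 1-10-, 10-0-
Prime implicants: --100, -0-00, -1011, -110-, 00111, 011-0, 1--01, 1-0-1, 1-10-, 10-0-, 101-0, 1101-
PI chart (minterm → PIs covering it):
  0 | -0-00  (sole → essential)
  4 | --100,-0-00
  11 | -1011  (sole → essential)
  12 | --100,-110-,011-0
  13 | -110-  (sole → essential)
  16 | -0-00,10-0-
  17 | 1--01,1-0-1,10-0-
  19 | 1-0-1  (sole → essential)
  20 | --100,-0-00,1-10-,10-0-,101-0
  21 | 1--01,1-10-,10-0-
  22 | 101-0  (sole → essential)
  25 | 1--01,1-0-1
  26 | 1101-  (sole → essential)
  28 | --100,-110-,1-10-
  29 | -110-,1--01,1-10-
Essential prime implicants: -0-00, -1011, -110-, 1-0-1, 101-0, 1101-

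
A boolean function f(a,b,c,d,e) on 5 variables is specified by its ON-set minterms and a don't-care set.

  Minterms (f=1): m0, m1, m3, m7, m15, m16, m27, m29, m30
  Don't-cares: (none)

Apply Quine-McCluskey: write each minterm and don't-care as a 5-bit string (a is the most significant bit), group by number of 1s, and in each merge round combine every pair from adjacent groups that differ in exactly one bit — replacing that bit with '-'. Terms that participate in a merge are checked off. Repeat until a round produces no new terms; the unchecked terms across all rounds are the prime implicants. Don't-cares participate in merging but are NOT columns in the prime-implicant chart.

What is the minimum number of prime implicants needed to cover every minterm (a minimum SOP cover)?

size-2^0 implicants → 00000(✓)  00001(✓)  00011(✓)  00111(✓)  01111(✓)  10000(✓)  11011  11101  11110
size-2^1 implicants → -0000  0-111  00-11  000-1  0000-
Unchecked terms (primes): -0000, 0-111, 00-11, 000-1, 0000-, 11011, 11101, 11110
Minterm coverage:
  m0 ⊆ -0000,0000-
  m1 ⊆ 000-1,0000-
  m3 ⊆ 00-11,000-1
  m7 ⊆ 0-111,00-11
  m15 ⊆ 0-111 [E]
  m16 ⊆ -0000 [E]
  m27 ⊆ 11011 [E]
  m29 ⊆ 11101 [E]
  m30 ⊆ 11110 [E]
E = {-0000, 0-111, 11011, 11101, 11110}
Petrick residual → 000-1
Cover = b'c'd'e' + a'cde + a'b'c'e + abc'de + abcd'e + abcde'  |cover|=6

6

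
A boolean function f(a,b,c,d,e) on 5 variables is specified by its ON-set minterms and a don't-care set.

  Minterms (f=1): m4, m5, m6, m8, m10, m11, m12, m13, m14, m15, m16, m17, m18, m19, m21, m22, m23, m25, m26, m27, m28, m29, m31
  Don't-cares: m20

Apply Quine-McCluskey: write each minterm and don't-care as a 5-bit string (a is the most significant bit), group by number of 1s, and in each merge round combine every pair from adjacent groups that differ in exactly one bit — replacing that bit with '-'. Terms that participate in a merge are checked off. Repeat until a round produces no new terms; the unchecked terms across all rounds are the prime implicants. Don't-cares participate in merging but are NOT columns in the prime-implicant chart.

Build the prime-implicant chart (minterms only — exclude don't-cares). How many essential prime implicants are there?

[col 0] 00100*, 00101*, 00110*, 01000*, 01010*, 01011*, 01100*, 01101*, 01110*, 01111*, 10000*, 10001*, 10010*, 10011*, 10100*, 10101*, 10110*, 10111*, 11001*, 11010*, 11011*, 11100*, 11101*, 11111*
[col 1] -0100*, -0101*, -0110*, -1010*, -1011*, -1100*, -1101*, -1111*, 0-100*, 0-101*, 0-110*, 001-0*, 0010-*, 01-00*, 01-10*, 01-11*, 010-0*, 0101-*, 011-0*, 011-1*, 0110-*, 0111-*, 1-001*, 1-010*, 1-011*, 1-100*, 1-101*, 1-111*, 10-00*, 10-01*, 10-10*, 10-11*, 100-0*, 100-1*, 1000-*, 1001-*, 101-0*, 101-1*, 1010-*, 1011-*, 11-01*, 11-11*, 110-1*, 1101-*, 111-1*, 1110-*
[col 2] --100*, --101*, -01-0, -010-*, -1-11, -101-, -11-1, -110-*, 0-1-0, 0-10-*, 01--0, 01-1-, 011--, 1--01*, 1--11*, 1-0-1*, 1-01-, 1-1-1*, 1-10-*, 10--0*, 10--1*, 10-0-*, 10-1-*, 100--*, 101--*, 11--1*
[col 3] --10-, 1---1, 10---
Prime implicants: --10-, -01-0, -1-11, -101-, -11-1, 0-1-0, 01--0, 01-1-, 011--, 1---1, 1-01-, 10---
PI chart (minterm → PIs covering it):
  4 | --10-,-01-0,0-1-0
  5 | --10-  (sole → essential)
  6 | -01-0,0-1-0
  8 | 01--0  (sole → essential)
  10 | -101-,01--0,01-1-
  11 | -1-11,-101-,01-1-
  12 | --10-,0-1-0,01--0,011--
  13 | --10-,-11-1,011--
  14 | 0-1-0,01--0,01-1-,011--
  15 | -1-11,-11-1,01-1-,011--
  16 | 10---  (sole → essential)
  17 | 1---1,10---
  18 | 1-01-,10---
  19 | 1---1,1-01-,10---
  21 | --10-,1---1,10---
  22 | -01-0,10---
  23 | 1---1,10---
  25 | 1---1  (sole → essential)
  26 | -101-,1-01-
  27 | -1-11,-101-,1---1,1-01-
  28 | --10-  (sole → essential)
  29 | --10-,-11-1,1---1
  31 | -1-11,-11-1,1---1
Essential prime implicants: --10-, 01--0, 1---1, 10---

4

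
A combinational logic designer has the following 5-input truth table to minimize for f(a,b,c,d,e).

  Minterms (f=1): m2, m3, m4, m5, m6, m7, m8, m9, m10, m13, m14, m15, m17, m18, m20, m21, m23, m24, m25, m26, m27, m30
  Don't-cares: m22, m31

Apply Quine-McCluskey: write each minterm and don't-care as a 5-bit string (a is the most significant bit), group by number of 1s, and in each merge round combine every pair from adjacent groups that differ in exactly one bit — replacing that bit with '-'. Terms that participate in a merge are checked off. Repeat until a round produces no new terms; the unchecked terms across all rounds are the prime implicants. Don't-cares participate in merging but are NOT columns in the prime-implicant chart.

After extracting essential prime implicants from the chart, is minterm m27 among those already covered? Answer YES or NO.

NO

size-2^0 implicants → 00010(✓)  00011(✓)  00100(✓)  00101(✓)  00110(✓)  00111(✓)  01000(✓)  01001(✓)  01010(✓)  01101(✓)  01110(✓)  01111(✓)  10001(✓)  10010(✓)  10100(✓)  10101(✓)  10110(✓)  10111(✓)  11000(✓)  11001(✓)  11010(✓)  11011(✓)  11110(✓)  11111(✓)
size-2^1 implicants → -0010(✓)  -0100(✓)  -0101(✓)  -0110(✓)  -0111(✓)  -1000(✓)  -1001(✓)  -1010(✓)  -1110(✓)  -1111(✓)  0-010(✓)  0-101(✓)  0-110(✓)  0-111(✓)  00-10(✓)  00-11(✓)  0001-(✓)  001-0(✓)  001-1(✓)  0010-(✓)  0011-(✓)  01-01  01-10(✓)  010-0(✓)  0100-(✓)  011-1(✓)  0111-(✓)  1-001  1-010(✓)  1-110(✓)  1-111(✓)  10-01  10-10(✓)  101-0(✓)  101-1(✓)  1010-(✓)  1011-(✓)  11-10(✓)  11-11(✓)  110-0(✓)  110-1(✓)  1100-(✓)  1101-(✓)  1111-(✓)
size-2^2 implicants → --010(✓)  --110(✓)  --111(✓)  -0-10(✓)  -01-0(✓)  -01-1(✓)  -010-(✓)  -011-(✓)  -1-10(✓)  -10-0  -100-  -111-(✓)  0--10(✓)  0-1-1  0-11-(✓)  00-1-  001--(✓)  1--10(✓)  1-11-(✓)  101--(✓)  11-1-  110--
size-2^3 implicants → ---10  --11-  -01--
Unchecked terms (primes): ---10, --11-, -01--, -10-0, -100-, 0-1-1, 00-1-, 01-01, 1-001, 10-01, 11-1-, 110--
Minterm coverage:
  m2 ⊆ ---10,00-1-
  m3 ⊆ 00-1- [E]
  m4 ⊆ -01-- [E]
  m5 ⊆ -01--,0-1-1
  m6 ⊆ ---10,--11-,-01--,00-1-
  m7 ⊆ --11-,-01--,0-1-1,00-1-
  m8 ⊆ -10-0,-100-
  m9 ⊆ -100-,01-01
  m10 ⊆ ---10,-10-0
  m13 ⊆ 0-1-1,01-01
  m14 ⊆ ---10,--11-
  m15 ⊆ --11-,0-1-1
  m17 ⊆ 1-001,10-01
  m18 ⊆ ---10 [E]
  m20 ⊆ -01-- [E]
  m21 ⊆ -01--,10-01
  m23 ⊆ --11-,-01--
  m24 ⊆ -10-0,-100-,110--
  m25 ⊆ -100-,1-001,110--
  m26 ⊆ ---10,-10-0,11-1-,110--
  m27 ⊆ 11-1-,110--
  m30 ⊆ ---10,--11-,11-1-
E = {---10, -01--, 00-1-}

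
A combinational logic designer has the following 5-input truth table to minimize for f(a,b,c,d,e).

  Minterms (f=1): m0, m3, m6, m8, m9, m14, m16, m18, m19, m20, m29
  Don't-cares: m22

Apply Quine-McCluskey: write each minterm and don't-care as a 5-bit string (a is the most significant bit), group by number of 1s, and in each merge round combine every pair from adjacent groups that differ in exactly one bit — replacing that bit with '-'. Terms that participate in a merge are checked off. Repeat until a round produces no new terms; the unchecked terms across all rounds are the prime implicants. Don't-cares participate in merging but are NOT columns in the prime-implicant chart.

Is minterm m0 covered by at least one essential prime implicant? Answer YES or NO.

NO

Round 0: 00000✓ 00011✓ 00110✓ 01000✓ 01001✓ 01110✓ 10000✓ 10010✓ 10011✓ 10100✓ 10110✓ 11101
Round 1: -0000 -0011 -0110 0-000 0-110 0100- 10-00✓ 10-10✓ 100-0✓ 1001- 101-0✓
Round 2: 10--0
PIs = {-0000, -0011, -0110, 0-000, 0-110, 0100-, 10--0, 1001-, 11101}
Coverage chart:
  m0: -0000,0-000
  m3: -0011 ←essential
  m6: -0110,0-110
  m8: 0-000,0100-
  m9: 0100- ←essential
  m14: 0-110 ←essential
  m16: -0000,10--0
  m18: 10--0,1001-
  m19: -0011,1001-
  m20: 10--0 ←essential
  m29: 11101 ←essential
Essential: -0011, 0-110, 0100-, 10--0, 11101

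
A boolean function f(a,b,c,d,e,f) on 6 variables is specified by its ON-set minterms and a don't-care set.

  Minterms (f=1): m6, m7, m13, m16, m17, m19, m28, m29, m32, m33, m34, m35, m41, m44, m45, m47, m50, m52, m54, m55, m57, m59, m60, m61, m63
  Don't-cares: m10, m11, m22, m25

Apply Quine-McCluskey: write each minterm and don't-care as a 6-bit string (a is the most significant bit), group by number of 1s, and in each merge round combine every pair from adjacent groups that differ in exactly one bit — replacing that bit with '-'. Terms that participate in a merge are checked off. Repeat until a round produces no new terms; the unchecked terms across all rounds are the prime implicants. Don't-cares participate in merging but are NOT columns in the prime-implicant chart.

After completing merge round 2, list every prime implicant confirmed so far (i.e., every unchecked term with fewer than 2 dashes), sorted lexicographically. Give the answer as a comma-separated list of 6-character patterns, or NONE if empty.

size-2^0 implicants → 000110(✓)  000111(✓)  001010(✓)  001011(✓)  001101(✓)  010000(✓)  010001(✓)  010011(✓)  010110(✓)  011001(✓)  011100(✓)  011101(✓)  100000(✓)  100001(✓)  100010(✓)  100011(✓)  101001(✓)  101100(✓)  101101(✓)  101111(✓)  110010(✓)  110100(✓)  110110(✓)  110111(✓)  111001(✓)  111011(✓)  111100(✓)  111101(✓)  111111(✓)
size-2^1 implicants → -01101(✓)  -10110  -11001(✓)  -11100(✓)  -11101(✓)  0-0110  0-1101(✓)  00011-  00101-  01-001  0100-1  01000-  011-01(✓)  01110-(✓)  1-0010  1-1001(✓)  1-1100(✓)  1-1101(✓)  1-1111(✓)  10-001  1000-0(✓)  1000-1(✓)  10000-(✓)  10001-(✓)  101-01(✓)  1011-1(✓)  10110-(✓)  11-100  11-111  110-10  1101-0  11011-  111-01(✓)  111-11(✓)  1110-1(✓)  1111-1(✓)  11110-(✓)
size-2^2 implicants → --1101  -11-01  -1110-  1-1-01  1-11-1  1-110-  1000--  111--1
Unchecked terms (primes): --1101, -10110, -11-01, -1110-, 0-0110, 00011-, 00101-, 01-001, 0100-1, 01000-, 1-0010, 1-1-01, 1-11-1, 1-110-, 10-001, 1000--, 11-100, 11-111, 110-10, 1101-0, 11011-, 111--1

-10110, 0-0110, 00011-, 00101-, 01-001, 0100-1, 01000-, 1-0010, 10-001, 11-100, 11-111, 110-10, 1101-0, 11011-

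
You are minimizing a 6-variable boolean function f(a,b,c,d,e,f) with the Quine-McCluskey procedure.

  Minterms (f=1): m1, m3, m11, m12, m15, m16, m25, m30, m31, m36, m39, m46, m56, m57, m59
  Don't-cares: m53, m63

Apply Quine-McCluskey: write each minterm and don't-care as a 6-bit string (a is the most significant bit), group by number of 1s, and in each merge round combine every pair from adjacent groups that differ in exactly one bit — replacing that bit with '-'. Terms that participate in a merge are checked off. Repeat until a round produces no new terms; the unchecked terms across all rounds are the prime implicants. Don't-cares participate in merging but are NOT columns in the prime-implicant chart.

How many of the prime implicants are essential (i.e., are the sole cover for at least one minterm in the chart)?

9

size-2^0 implicants → 000001(✓)  000011(✓)  001011(✓)  001100  001111(✓)  010000  011001(✓)  011110(✓)  011111(✓)  100100  100111  101110  110101  111000(✓)  111001(✓)  111011(✓)  111111(✓)
size-2^1 implicants → -11001  -11111  0-1111  00-011  0000-1  001-11  01111-  111-11  1110-1  11100-
Unchecked terms (primes): -11001, -11111, 0-1111, 00-011, 0000-1, 001-11, 001100, 010000, 01111-, 100100, 100111, 101110, 110101, 111-11, 1110-1, 11100-
Minterm coverage:
  m1 ⊆ 0000-1 [E]
  m3 ⊆ 00-011,0000-1
  m11 ⊆ 00-011,001-11
  m12 ⊆ 001100 [E]
  m15 ⊆ 0-1111,001-11
  m16 ⊆ 010000 [E]
  m25 ⊆ -11001 [E]
  m30 ⊆ 01111- [E]
  m31 ⊆ -11111,0-1111,01111-
  m36 ⊆ 100100 [E]
  m39 ⊆ 100111 [E]
  m46 ⊆ 101110 [E]
  m56 ⊆ 11100- [E]
  m57 ⊆ -11001,1110-1,11100-
  m59 ⊆ 111-11,1110-1
E = {-11001, 0000-1, 001100, 010000, 01111-, 100100, 100111, 101110, 11100-}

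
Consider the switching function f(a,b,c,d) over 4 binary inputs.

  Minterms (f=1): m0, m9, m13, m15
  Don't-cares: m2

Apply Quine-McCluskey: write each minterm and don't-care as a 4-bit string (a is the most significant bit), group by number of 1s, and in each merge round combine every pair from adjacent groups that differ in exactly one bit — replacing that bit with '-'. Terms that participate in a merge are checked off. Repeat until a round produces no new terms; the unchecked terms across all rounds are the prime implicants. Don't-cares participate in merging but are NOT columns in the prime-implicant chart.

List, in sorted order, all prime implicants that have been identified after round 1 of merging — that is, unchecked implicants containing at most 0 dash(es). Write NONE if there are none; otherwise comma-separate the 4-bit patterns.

NONE

size-2^0 implicants → 0000(✓)  0010(✓)  1001(✓)  1101(✓)  1111(✓)
size-2^1 implicants → 00-0  1-01  11-1
Unchecked terms (primes): 00-0, 1-01, 11-1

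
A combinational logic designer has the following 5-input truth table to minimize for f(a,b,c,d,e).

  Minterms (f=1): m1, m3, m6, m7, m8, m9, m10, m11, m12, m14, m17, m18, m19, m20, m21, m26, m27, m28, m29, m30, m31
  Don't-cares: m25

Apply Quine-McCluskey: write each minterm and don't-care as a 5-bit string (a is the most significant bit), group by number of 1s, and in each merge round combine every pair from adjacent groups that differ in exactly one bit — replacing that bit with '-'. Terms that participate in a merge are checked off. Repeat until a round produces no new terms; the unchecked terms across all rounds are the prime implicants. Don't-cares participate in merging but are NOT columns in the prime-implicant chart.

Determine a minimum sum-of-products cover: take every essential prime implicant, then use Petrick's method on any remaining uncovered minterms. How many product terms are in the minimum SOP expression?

size-2^0 implicants → 00001(✓)  00011(✓)  00110(✓)  00111(✓)  01000(✓)  01001(✓)  01010(✓)  01011(✓)  01100(✓)  01110(✓)  10001(✓)  10010(✓)  10011(✓)  10100(✓)  10101(✓)  11001(✓)  11010(✓)  11011(✓)  11100(✓)  11101(✓)  11110(✓)  11111(✓)
size-2^1 implicants → -0001(✓)  -0011(✓)  -1001(✓)  -1010(✓)  -1011(✓)  -1100(✓)  -1110(✓)  0-001(✓)  0-011(✓)  0-110  00-11  000-1(✓)  0011-  01-00(✓)  01-10(✓)  010-0(✓)  010-1(✓)  0100-(✓)  0101-(✓)  011-0(✓)  1-001(✓)  1-010(✓)  1-011(✓)  1-100(✓)  1-101(✓)  10-01(✓)  100-1(✓)  1001-(✓)  1010-(✓)  11-01(✓)  11-10(✓)  11-11(✓)  110-1(✓)  1101-(✓)  111-0(✓)  111-1(✓)  1110-(✓)  1111-(✓)
size-2^2 implicants → --001(✓)  --011(✓)  -00-1(✓)  -1-10  -10-1(✓)  -101-  -11-0  0-0-1(✓)  01--0  010--  1--01  1-0-1(✓)  1-01-  1-10-  11--1  11-1-  111--
size-2^3 implicants → --0-1
Unchecked terms (primes): --0-1, -1-10, -101-, -11-0, 0-110, 00-11, 0011-, 01--0, 010--, 1--01, 1-01-, 1-10-, 11--1, 11-1-, 111--
Minterm coverage:
  m1 ⊆ --0-1 [E]
  m3 ⊆ --0-1,00-11
  m6 ⊆ 0-110,0011-
  m7 ⊆ 00-11,0011-
  m8 ⊆ 01--0,010--
  m9 ⊆ --0-1,010--
  m10 ⊆ -1-10,-101-,01--0,010--
  m11 ⊆ --0-1,-101-,010--
  m12 ⊆ -11-0,01--0
  m14 ⊆ -1-10,-11-0,0-110,01--0
  m17 ⊆ --0-1,1--01
  m18 ⊆ 1-01- [E]
  m19 ⊆ --0-1,1-01-
  m20 ⊆ 1-10- [E]
  m21 ⊆ 1--01,1-10-
  m26 ⊆ -1-10,-101-,1-01-,11-1-
  m27 ⊆ --0-1,-101-,1-01-,11--1,11-1-
  m28 ⊆ -11-0,1-10-,111--
  m29 ⊆ 1--01,1-10-,11--1,111--
  m30 ⊆ -1-10,-11-0,11-1-,111--
  m31 ⊆ 11--1,11-1-,111--
E = {--0-1, 1-01-, 1-10-}
Petrick residual → 0011-, 01--0, 11-1-
Cover = c'e + a'b'cd + a'be' + ac'd + acd' + abd  |cover|=6

6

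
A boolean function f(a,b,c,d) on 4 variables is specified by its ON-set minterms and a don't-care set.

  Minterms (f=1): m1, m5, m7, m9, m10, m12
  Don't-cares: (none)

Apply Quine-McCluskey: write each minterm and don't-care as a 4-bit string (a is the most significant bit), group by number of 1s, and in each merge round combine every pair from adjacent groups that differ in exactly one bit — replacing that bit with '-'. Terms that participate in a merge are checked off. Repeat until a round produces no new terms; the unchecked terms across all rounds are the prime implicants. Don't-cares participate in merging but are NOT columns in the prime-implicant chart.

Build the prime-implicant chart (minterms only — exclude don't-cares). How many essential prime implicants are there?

4

[col 0] 0001*, 0101*, 0111*, 1001*, 1010, 1100
[col 1] -001, 0-01, 01-1
Prime implicants: -001, 0-01, 01-1, 1010, 1100
PI chart (minterm → PIs covering it):
  1 | -001,0-01
  5 | 0-01,01-1
  7 | 01-1  (sole → essential)
  9 | -001  (sole → essential)
  10 | 1010  (sole → essential)
  12 | 1100  (sole → essential)
Essential prime implicants: -001, 01-1, 1010, 1100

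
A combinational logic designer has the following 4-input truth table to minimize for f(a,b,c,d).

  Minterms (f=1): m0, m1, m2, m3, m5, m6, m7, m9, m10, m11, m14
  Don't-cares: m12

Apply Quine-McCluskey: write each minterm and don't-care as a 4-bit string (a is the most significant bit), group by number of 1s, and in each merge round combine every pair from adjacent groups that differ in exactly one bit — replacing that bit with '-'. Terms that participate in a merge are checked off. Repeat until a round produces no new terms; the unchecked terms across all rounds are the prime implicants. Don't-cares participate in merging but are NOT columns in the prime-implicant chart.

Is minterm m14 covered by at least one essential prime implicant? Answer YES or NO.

NO

size-2^0 implicants → 0000(✓)  0001(✓)  0010(✓)  0011(✓)  0101(✓)  0110(✓)  0111(✓)  1001(✓)  1010(✓)  1011(✓)  1100(✓)  1110(✓)
size-2^1 implicants → -001(✓)  -010(✓)  -011(✓)  -110(✓)  0-01(✓)  0-10(✓)  0-11(✓)  00-0(✓)  00-1(✓)  000-(✓)  001-(✓)  01-1(✓)  011-(✓)  1-10(✓)  10-1(✓)  101-(✓)  11-0
size-2^2 implicants → --10  -0-1  -01-  0--1  0-1-  00--
Unchecked terms (primes): --10, -0-1, -01-, 0--1, 0-1-, 00--, 11-0
Minterm coverage:
  m0 ⊆ 00-- [E]
  m1 ⊆ -0-1,0--1,00--
  m2 ⊆ --10,-01-,0-1-,00--
  m3 ⊆ -0-1,-01-,0--1,0-1-,00--
  m5 ⊆ 0--1 [E]
  m6 ⊆ --10,0-1-
  m7 ⊆ 0--1,0-1-
  m9 ⊆ -0-1 [E]
  m10 ⊆ --10,-01-
  m11 ⊆ -0-1,-01-
  m14 ⊆ --10,11-0
E = {-0-1, 0--1, 00--}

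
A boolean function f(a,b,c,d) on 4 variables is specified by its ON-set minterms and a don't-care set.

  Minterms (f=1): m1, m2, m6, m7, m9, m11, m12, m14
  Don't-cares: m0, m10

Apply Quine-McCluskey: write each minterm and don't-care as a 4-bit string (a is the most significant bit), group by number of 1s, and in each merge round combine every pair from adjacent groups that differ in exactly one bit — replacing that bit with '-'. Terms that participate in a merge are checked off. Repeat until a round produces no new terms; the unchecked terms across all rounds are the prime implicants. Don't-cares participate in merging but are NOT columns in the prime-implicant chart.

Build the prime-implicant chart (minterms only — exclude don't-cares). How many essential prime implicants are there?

[col 0] 0000*, 0001*, 0010*, 0110*, 0111*, 1001*, 1010*, 1011*, 1100*, 1110*
[col 1] -001, -010*, -110*, 0-10*, 00-0, 000-, 011-, 1-10*, 10-1, 101-, 11-0
[col 2] --10
Prime implicants: --10, -001, 00-0, 000-, 011-, 10-1, 101-, 11-0
PI chart (minterm → PIs covering it):
  1 | -001,000-
  2 | --10,00-0
  6 | --10,011-
  7 | 011-  (sole → essential)
  9 | -001,10-1
  11 | 10-1,101-
  12 | 11-0  (sole → essential)
  14 | --10,11-0
Essential prime implicants: 011-, 11-0

2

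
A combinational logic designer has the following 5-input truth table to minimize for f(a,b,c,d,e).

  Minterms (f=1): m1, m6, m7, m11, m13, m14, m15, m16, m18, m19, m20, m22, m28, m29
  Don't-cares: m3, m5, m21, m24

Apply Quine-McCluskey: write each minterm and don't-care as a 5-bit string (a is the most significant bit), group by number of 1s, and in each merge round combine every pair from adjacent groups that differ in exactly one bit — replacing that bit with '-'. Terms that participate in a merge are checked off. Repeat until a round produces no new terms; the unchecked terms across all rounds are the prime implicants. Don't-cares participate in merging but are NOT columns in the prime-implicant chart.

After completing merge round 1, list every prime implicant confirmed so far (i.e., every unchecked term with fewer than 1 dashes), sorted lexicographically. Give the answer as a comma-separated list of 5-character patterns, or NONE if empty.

NONE

size-2^0 implicants → 00001(✓)  00011(✓)  00101(✓)  00110(✓)  00111(✓)  01011(✓)  01101(✓)  01110(✓)  01111(✓)  10000(✓)  10010(✓)  10011(✓)  10100(✓)  10101(✓)  10110(✓)  11000(✓)  11100(✓)  11101(✓)
size-2^1 implicants → -0011  -0101(✓)  -0110  -1101(✓)  0-011(✓)  0-101(✓)  0-110(✓)  0-111(✓)  00-01(✓)  00-11(✓)  000-1(✓)  001-1(✓)  0011-(✓)  01-11(✓)  011-1(✓)  0111-(✓)  1-000(✓)  1-100(✓)  1-101(✓)  10-00(✓)  10-10(✓)  100-0(✓)  1001-  101-0(✓)  1010-(✓)  11-00(✓)  1110-(✓)
size-2^2 implicants → --101  0--11  0-1-1  0-11-  00--1  1--00  1-10-  10--0
Unchecked terms (primes): --101, -0011, -0110, 0--11, 0-1-1, 0-11-, 00--1, 1--00, 1-10-, 10--0, 1001-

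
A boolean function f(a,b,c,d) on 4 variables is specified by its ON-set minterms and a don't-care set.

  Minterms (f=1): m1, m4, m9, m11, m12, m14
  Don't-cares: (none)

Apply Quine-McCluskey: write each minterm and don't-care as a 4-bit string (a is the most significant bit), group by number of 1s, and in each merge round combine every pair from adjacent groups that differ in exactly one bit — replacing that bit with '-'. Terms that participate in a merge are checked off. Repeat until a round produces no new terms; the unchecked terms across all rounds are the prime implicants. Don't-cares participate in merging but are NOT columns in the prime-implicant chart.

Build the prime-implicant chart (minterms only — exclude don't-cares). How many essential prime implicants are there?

4

Round 0: 0001✓ 0100✓ 1001✓ 1011✓ 1100✓ 1110✓
Round 1: -001 -100 10-1 11-0
PIs = {-001, -100, 10-1, 11-0}
Coverage chart:
  m1: -001 ←essential
  m4: -100 ←essential
  m9: -001,10-1
  m11: 10-1 ←essential
  m12: -100,11-0
  m14: 11-0 ←essential
Essential: -001, -100, 10-1, 11-0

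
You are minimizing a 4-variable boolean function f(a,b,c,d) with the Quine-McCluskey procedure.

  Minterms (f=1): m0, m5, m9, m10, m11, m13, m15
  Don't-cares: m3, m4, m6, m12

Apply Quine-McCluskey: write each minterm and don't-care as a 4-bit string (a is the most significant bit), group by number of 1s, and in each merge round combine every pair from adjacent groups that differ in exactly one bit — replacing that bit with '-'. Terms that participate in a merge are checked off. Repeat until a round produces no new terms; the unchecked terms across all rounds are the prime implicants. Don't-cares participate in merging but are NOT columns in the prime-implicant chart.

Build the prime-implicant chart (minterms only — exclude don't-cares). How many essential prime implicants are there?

4

Round 0: 0000✓ 0011✓ 0100✓ 0101✓ 0110✓ 1001✓ 1010✓ 1011✓ 1100✓ 1101✓ 1111✓
Round 1: -011 -100✓ -101✓ 0-00 01-0 010-✓ 1-01✓ 1-11✓ 10-1✓ 101- 11-1✓ 110-✓
Round 2: -10- 1--1
PIs = {-011, -10-, 0-00, 01-0, 1--1, 101-}
Coverage chart:
  m0: 0-00 ←essential
  m5: -10- ←essential
  m9: 1--1 ←essential
  m10: 101- ←essential
  m11: -011,1--1,101-
  m13: -10-,1--1
  m15: 1--1 ←essential
Essential: -10-, 0-00, 1--1, 101-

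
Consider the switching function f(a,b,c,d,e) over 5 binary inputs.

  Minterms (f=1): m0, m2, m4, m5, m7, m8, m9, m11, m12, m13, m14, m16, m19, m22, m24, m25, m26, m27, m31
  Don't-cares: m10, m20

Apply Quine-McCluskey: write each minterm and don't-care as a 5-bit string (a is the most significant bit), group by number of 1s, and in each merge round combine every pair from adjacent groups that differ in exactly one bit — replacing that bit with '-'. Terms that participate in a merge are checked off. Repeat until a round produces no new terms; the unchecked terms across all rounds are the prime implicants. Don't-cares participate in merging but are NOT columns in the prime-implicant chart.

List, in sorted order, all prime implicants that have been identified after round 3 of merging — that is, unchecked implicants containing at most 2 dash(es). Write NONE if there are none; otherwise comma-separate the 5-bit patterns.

[col 0] 00000*, 00010*, 00100*, 00101*, 00111*, 01000*, 01001*, 01010*, 01011*, 01100*, 01101*, 01110*, 10000*, 10011*, 10100*, 10110*, 11000*, 11001*, 11010*, 11011*, 11111*
[col 1] -0000*, -0100*, -1000*, -1001*, -1010*, -1011*, 0-000*, 0-010*, 0-100*, 0-101*, 00-00*, 000-0*, 001-1, 0010-*, 01-00*, 01-01*, 01-10*, 010-0*, 010-1*, 0100-*, 0101-*, 011-0*, 0110-*, 1-000*, 1-011, 10-00*, 101-0, 11-11, 110-0*, 110-1*, 1100-*, 1101-*
[col 2] --000, -0-00, -10-0*, -10-1*, -100-*, -101-*, 0--00, 0-0-0, 0-10-, 01--0, 01-0-, 010--*, 110--*
[col 3] -10--
Prime implicants: --000, -0-00, -10--, 0--00, 0-0-0, 0-10-, 001-1, 01--0, 01-0-, 1-011, 101-0, 11-11

--000, -0-00, 0--00, 0-0-0, 0-10-, 001-1, 01--0, 01-0-, 1-011, 101-0, 11-11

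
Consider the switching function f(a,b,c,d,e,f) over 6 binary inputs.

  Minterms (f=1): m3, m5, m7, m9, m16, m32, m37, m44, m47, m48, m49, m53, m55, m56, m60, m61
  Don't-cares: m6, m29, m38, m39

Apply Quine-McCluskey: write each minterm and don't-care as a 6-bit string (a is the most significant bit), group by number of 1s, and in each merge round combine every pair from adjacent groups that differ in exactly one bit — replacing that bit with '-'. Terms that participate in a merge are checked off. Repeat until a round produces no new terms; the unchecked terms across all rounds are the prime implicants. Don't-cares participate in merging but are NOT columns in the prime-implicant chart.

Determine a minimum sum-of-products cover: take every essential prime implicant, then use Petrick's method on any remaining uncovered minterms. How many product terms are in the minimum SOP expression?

11

size-2^0 implicants → 000011(✓)  000101(✓)  000110(✓)  000111(✓)  001001  010000(✓)  011101(✓)  100000(✓)  100101(✓)  100110(✓)  100111(✓)  101100(✓)  101111(✓)  110000(✓)  110001(✓)  110101(✓)  110111(✓)  111000(✓)  111100(✓)  111101(✓)
size-2^1 implicants → -00101(✓)  -00110(✓)  -00111(✓)  -10000  -11101  000-11  0001-1(✓)  00011-(✓)  1-0000  1-0101(✓)  1-0111(✓)  1-1100  10-111  1001-1(✓)  10011-(✓)  11-000  11-101  110-01  11000-  1101-1(✓)  111-00  11110-
size-2^2 implicants → -001-1  -0011-  1-01-1
Unchecked terms (primes): -001-1, -0011-, -10000, -11101, 000-11, 001001, 1-0000, 1-01-1, 1-1100, 10-111, 11-000, 11-101, 110-01, 11000-, 111-00, 11110-
Minterm coverage:
  m3 ⊆ 000-11 [E]
  m5 ⊆ -001-1 [E]
  m7 ⊆ -001-1,-0011-,000-11
  m9 ⊆ 001001 [E]
  m16 ⊆ -10000 [E]
  m32 ⊆ 1-0000 [E]
  m37 ⊆ -001-1,1-01-1
  m44 ⊆ 1-1100 [E]
  m47 ⊆ 10-111 [E]
  m48 ⊆ -10000,1-0000,11-000,11000-
  m49 ⊆ 110-01,11000-
  m53 ⊆ 1-01-1,11-101,110-01
  m55 ⊆ 1-01-1 [E]
  m56 ⊆ 11-000,111-00
  m60 ⊆ 1-1100,111-00,11110-
  m61 ⊆ -11101,11-101,11110-
E = {-001-1, -10000, 000-11, 001001, 1-0000, 1-01-1, 1-1100, 10-111}
Petrick residual → -11101, 11-000, 110-01
Cover = b'c'df + bc'd'e'f' + bcde'f + a'b'c'ef + a'b'cd'e'f + ac'd'e'f' + ac'df + acde'f' + ab'def + abd'e'f' + abc'e'f  |cover|=11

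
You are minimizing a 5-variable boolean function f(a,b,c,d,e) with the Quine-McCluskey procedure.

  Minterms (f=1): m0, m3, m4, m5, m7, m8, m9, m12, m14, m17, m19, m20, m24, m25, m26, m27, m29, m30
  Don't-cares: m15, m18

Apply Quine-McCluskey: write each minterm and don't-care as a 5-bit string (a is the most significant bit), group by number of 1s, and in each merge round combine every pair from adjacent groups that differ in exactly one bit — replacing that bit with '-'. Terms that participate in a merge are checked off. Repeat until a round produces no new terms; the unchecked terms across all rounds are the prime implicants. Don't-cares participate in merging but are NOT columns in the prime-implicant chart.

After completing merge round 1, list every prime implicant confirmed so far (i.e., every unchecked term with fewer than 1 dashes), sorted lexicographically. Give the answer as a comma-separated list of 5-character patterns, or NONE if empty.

NONE

[col 0] 00000*, 00011*, 00100*, 00101*, 00111*, 01000*, 01001*, 01100*, 01110*, 01111*, 10001*, 10010*, 10011*, 10100*, 11000*, 11001*, 11010*, 11011*, 11101*, 11110*
[col 1] -0011, -0100, -1000*, -1001*, -1110, 0-000*, 0-100*, 0-111, 00-00*, 00-11, 001-1, 0010-, 01-00*, 0100-*, 011-0, 0111-, 1-001*, 1-010*, 1-011*, 100-1*, 1001-*, 11-01, 11-10, 110-0*, 110-1*, 1100-*, 1101-*
[col 2] -100-, 0--00, 1-0-1, 1-01-, 110--
Prime implicants: -0011, -0100, -100-, -1110, 0--00, 0-111, 00-11, 001-1, 0010-, 011-0, 0111-, 1-0-1, 1-01-, 11-01, 11-10, 110--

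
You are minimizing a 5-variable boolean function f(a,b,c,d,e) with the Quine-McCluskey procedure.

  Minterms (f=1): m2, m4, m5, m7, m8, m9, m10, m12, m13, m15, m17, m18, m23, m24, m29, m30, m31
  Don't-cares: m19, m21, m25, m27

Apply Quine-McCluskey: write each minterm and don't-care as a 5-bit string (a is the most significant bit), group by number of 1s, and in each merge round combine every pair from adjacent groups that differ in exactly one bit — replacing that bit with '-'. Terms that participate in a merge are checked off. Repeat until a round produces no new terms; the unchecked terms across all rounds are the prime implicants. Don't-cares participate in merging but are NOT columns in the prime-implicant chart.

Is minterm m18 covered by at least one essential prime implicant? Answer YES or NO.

size-2^0 implicants → 00010(✓)  00100(✓)  00101(✓)  00111(✓)  01000(✓)  01001(✓)  01010(✓)  01100(✓)  01101(✓)  01111(✓)  10001(✓)  10010(✓)  10011(✓)  10101(✓)  10111(✓)  11000(✓)  11001(✓)  11011(✓)  11101(✓)  11110(✓)  11111(✓)
size-2^1 implicants → -0010  -0101(✓)  -0111(✓)  -1000(✓)  -1001(✓)  -1101(✓)  -1111(✓)  0-010  0-100(✓)  0-101(✓)  0-111(✓)  001-1(✓)  0010-(✓)  01-00(✓)  01-01(✓)  010-0  0100-(✓)  011-1(✓)  0110-(✓)  1-001(✓)  1-011(✓)  1-101(✓)  1-111(✓)  10-01(✓)  10-11(✓)  100-1(✓)  1001-  101-1(✓)  11-01(✓)  11-11(✓)  110-1(✓)  1100-(✓)  111-1(✓)  1111-
size-2^2 implicants → --101(✓)  --111(✓)  -01-1(✓)  -1-01  -100-  -11-1(✓)  0-1-1(✓)  0-10-  01-0-  1--01(✓)  1--11(✓)  1-0-1(✓)  1-1-1(✓)  10--1(✓)  11--1(✓)
size-2^3 implicants → --1-1  1---1
Unchecked terms (primes): --1-1, -0010, -1-01, -100-, 0-010, 0-10-, 01-0-, 010-0, 1---1, 1001-, 1111-
Minterm coverage:
  m2 ⊆ -0010,0-010
  m4 ⊆ 0-10- [E]
  m5 ⊆ --1-1,0-10-
  m7 ⊆ --1-1 [E]
  m8 ⊆ -100-,01-0-,010-0
  m9 ⊆ -1-01,-100-,01-0-
  m10 ⊆ 0-010,010-0
  m12 ⊆ 0-10-,01-0-
  m13 ⊆ --1-1,-1-01,0-10-,01-0-
  m15 ⊆ --1-1 [E]
  m17 ⊆ 1---1 [E]
  m18 ⊆ -0010,1001-
  m23 ⊆ --1-1,1---1
  m24 ⊆ -100- [E]
  m29 ⊆ --1-1,-1-01,1---1
  m30 ⊆ 1111- [E]
  m31 ⊆ --1-1,1---1,1111-
E = {--1-1, -100-, 0-10-, 1---1, 1111-}

NO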